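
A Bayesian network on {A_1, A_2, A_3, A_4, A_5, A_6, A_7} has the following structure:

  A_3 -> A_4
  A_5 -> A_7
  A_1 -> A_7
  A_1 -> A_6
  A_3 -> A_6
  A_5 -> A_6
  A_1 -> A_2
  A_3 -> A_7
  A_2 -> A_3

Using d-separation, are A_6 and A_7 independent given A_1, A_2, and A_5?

No

There are 5 undirected paths between A_6 and A_7; checking each against the conditioning set {A_1, A_2, A_5}:
Path 1: A_6 ← A_1 → A_7
  A_1 is a fork here and A_1 is conditioned on, so the path is blocked at A_1.
Path 2: A_6 ← A_1 → A_2 → A_3 → A_7
  A_1 is a fork here and A_1 is conditioned on, so the path is blocked at A_1.
Path 3: A_6 ← A_5 → A_7
  A_5 is a fork here and A_5 is conditioned on, so the path is blocked at A_5.
Path 4: A_6 ← A_3 → A_7
  A_3 is a fork and A_3 is not conditioned on — no node blocks this path, so it is active.
Path 5: A_6 ← A_3 ← A_2 ← A_1 → A_7
  A_2 is a chain here and A_2 is conditioned on, so the path is blocked at A_2.
Since the path A_6 ← A_3 → A_7 is active, A_6 and A_7 are not d-separated given {A_1, A_2, A_5}.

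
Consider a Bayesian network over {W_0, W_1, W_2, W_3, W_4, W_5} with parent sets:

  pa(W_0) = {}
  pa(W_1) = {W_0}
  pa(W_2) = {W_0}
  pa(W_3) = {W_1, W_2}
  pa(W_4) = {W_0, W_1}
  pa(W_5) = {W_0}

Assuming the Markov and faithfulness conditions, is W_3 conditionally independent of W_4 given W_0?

4 paths connect W_3 and W_4; each must be blocked for d-separation to hold:
  1. W_3 ← W_1 ← W_0 → W_4 — W_1:chain[open]; W_0:fork[blocks] ⇒ blocked
  2. W_3 ← W_1 → W_4 — W_1:fork[open] ⇒ active
  3. W_3 ← W_2 ← W_0 → W_1 → W_4 — W_2:chain[open]; W_0:fork[blocks]; W_1:chain[open] ⇒ blocked
  4. W_3 ← W_2 ← W_0 → W_4 — W_2:chain[open]; W_0:fork[blocks] ⇒ blocked
At least one path is unblocked, so d-separation fails.

No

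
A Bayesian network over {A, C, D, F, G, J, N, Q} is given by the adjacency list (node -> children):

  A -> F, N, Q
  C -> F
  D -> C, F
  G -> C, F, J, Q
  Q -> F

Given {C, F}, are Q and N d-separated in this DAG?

No

There are 5 undirected paths between Q and N; checking each against the conditioning set {C, F}:
  1. Q → F ← A → N — F:collider[open]; A:fork[open] ⇒ active
  2. Q ← G → F ← A → N — G:fork[open]; F:collider[open]; A:fork[open] ⇒ active
  3. Q ← G → C → F ← A → N — G:fork[open]; C:chain[blocks]; F:collider[open]; A:fork[open] ⇒ blocked
  4. Q ← G → C ← D → F ← A → N — G:fork[open]; C:collider[open]; D:fork[open]; F:collider[open]; A:fork[open] ⇒ active
  5. Q ← A → N — A:fork[open] ⇒ active
At least one path is unblocked, so d-separation fails.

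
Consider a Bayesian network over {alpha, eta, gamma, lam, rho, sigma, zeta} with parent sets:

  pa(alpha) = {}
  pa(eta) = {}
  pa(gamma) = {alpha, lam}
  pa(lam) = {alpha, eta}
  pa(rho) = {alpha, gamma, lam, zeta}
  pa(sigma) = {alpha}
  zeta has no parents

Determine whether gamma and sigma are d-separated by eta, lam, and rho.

No

Enumerating the 5 paths from gamma to sigma and testing each for blocking by {eta, lam, rho}:
Path 1: gamma → rho ← lam ← alpha → sigma
  lam is a chain here and lam is conditioned on, so the path is blocked at lam.
Path 2: gamma → rho ← alpha → sigma
  rho is a collider and rho is conditioned on, which opens it; alpha is a fork and alpha is not conditioned on — no node blocks this path, so it is active.
Path 3: gamma ← lam → rho ← alpha → sigma
  lam is a fork here and lam is conditioned on, so the path is blocked at lam.
Path 4: gamma ← lam ← alpha → sigma
  lam is a chain here and lam is conditioned on, so the path is blocked at lam.
Path 5: gamma ← alpha → sigma
  alpha is a fork and alpha is not conditioned on — no node blocks this path, so it is active.
At least one path is unblocked, so d-separation fails.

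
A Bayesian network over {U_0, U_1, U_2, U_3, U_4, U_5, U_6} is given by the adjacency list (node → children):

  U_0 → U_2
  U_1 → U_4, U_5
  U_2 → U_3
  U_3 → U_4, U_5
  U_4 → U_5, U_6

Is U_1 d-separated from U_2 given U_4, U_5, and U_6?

Enumerating the 4 paths from U_1 to U_2 and testing each for blocking by {U_4, U_5, U_6}:
  1. U_1 → U_5 ← U_3 ← U_2 — U_5:collider[open]; U_3:chain[open] ⇒ active
  2. U_1 → U_5 ← U_4 ← U_3 ← U_2 — U_5:collider[open]; U_4:chain[blocks]; U_3:chain[open] ⇒ blocked
  3. U_1 → U_4 → U_5 ← U_3 ← U_2 — U_4:chain[blocks]; U_5:collider[open]; U_3:chain[open] ⇒ blocked
  4. U_1 → U_4 ← U_3 ← U_2 — U_4:collider[open]; U_3:chain[open] ⇒ active
At least one path is unblocked, so d-separation fails.

No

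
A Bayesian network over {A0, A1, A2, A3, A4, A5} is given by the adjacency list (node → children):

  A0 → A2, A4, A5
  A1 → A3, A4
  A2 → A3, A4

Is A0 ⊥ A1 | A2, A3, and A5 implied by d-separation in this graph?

There are 4 undirected paths between A0 and A1; checking each against the conditioning set {A2, A3, A5}:
Path 1: A0 → A4 ← A1
  A4 is a collider here and neither A4 nor any of its descendants is conditioned on, so the collider stays closed — the path is blocked at A4.
Path 2: A0 → A4 ← A2 → A3 ← A1
  A4 is a collider here and neither A4 nor any of its descendants is conditioned on, so the collider stays closed — the path is blocked at A4.
Path 3: A0 → A2 → A3 ← A1
  A2 is a chain here and A2 is conditioned on, so the path is blocked at A2.
Path 4: A0 → A2 → A4 ← A1
  A2 is a chain here and A2 is conditioned on, so the path is blocked at A2.
Since every path is blocked, d-separation holds.

Yes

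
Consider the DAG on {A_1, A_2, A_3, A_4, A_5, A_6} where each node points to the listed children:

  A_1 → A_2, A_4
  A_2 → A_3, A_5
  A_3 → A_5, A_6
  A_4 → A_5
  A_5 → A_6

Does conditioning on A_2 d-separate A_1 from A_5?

Enumerating the 4 paths from A_1 to A_5 and testing each for blocking by {A_2}:
Path 1: A_1 → A_4 → A_5
  A_4 is a chain and A_4 is not conditioned on — no node blocks this path, so it is active.
Path 2: A_1 → A_2 → A_5
  A_2 is a chain here and A_2 is conditioned on, so the path is blocked at A_2.
Path 3: A_1 → A_2 → A_3 → A_5
  A_2 is a chain here and A_2 is conditioned on, so the path is blocked at A_2.
Path 4: A_1 → A_2 → A_3 → A_6 ← A_5
  A_2 is a chain here and A_2 is conditioned on, so the path is blocked at A_2.
At least one path is unblocked, so d-separation fails.

No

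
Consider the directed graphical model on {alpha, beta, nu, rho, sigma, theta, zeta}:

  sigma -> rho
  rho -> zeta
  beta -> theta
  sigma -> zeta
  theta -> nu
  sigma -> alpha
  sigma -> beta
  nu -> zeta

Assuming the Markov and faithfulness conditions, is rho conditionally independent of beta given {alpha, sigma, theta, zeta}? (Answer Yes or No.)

Enumerating the 4 paths from rho to beta and testing each for blocking by {alpha, sigma, theta, zeta}:
Path 1: rho ← sigma → zeta ← nu ← theta ← beta
  sigma is a fork here and sigma is conditioned on, so the path is blocked at sigma.
Path 2: rho ← sigma → beta
  sigma is a fork here and sigma is conditioned on, so the path is blocked at sigma.
Path 3: rho → zeta ← sigma → beta
  sigma is a fork here and sigma is conditioned on, so the path is blocked at sigma.
Path 4: rho → zeta ← nu ← theta ← beta
  theta is a chain here and theta is conditioned on, so the path is blocked at theta.
Since every path is blocked, d-separation holds.

Yes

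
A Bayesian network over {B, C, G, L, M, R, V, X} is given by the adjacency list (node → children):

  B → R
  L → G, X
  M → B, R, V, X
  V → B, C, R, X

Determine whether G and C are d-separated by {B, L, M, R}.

Yes

Enumerating the 6 paths from G to C and testing each for blocking by {B, L, M, R}:
  1. G ← L → X ← V → C — L:fork[blocks]; X:collider[blocks]; V:fork[open] ⇒ blocked
  2. G ← L → X ← M → R ← V → C — L:fork[blocks]; X:collider[blocks]; M:fork[blocks]; R:collider[open]; V:fork[open] ⇒ blocked
  3. G ← L → X ← M → R ← B ← V → C — L:fork[blocks]; X:collider[blocks]; M:fork[blocks]; R:collider[open]; B:chain[blocks]; V:fork[open] ⇒ blocked
  4. G ← L → X ← M → V → C — L:fork[blocks]; X:collider[blocks]; M:fork[blocks]; V:chain[open] ⇒ blocked
  5. G ← L → X ← M → B → R ← V → C — L:fork[blocks]; X:collider[blocks]; M:fork[blocks]; B:chain[blocks]; R:collider[open]; V:fork[open] ⇒ blocked
  6. G ← L → X ← M → B ← V → C — L:fork[blocks]; X:collider[blocks]; M:fork[blocks]; B:collider[open]; V:fork[open] ⇒ blocked
Every path is blocked, so G and C are d-separated given {B, L, M, R}.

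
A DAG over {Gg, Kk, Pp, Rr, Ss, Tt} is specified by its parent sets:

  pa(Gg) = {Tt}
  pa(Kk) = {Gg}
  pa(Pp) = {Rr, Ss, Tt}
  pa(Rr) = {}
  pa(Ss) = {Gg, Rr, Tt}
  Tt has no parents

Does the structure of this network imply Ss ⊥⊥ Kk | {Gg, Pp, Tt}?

Yes

Enumerating the 4 paths from Ss to Kk and testing each for blocking by {Gg, Pp, Tt}:
Path 1: Ss ← Rr → Pp ← Tt → Gg → Kk
  Tt is a fork here and Tt is conditioned on, so the path is blocked at Tt.
Path 2: Ss ← Tt → Gg → Kk
  Tt is a fork here and Tt is conditioned on, so the path is blocked at Tt.
Path 3: Ss → Pp ← Tt → Gg → Kk
  Tt is a fork here and Tt is conditioned on, so the path is blocked at Tt.
Path 4: Ss ← Gg → Kk
  Gg is a fork here and Gg is conditioned on, so the path is blocked at Gg.
Since every path is blocked, d-separation holds.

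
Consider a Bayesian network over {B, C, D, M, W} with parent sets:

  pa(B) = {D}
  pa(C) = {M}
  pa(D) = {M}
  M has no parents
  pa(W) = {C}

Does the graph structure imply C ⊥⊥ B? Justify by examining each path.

Only one path connects C and B:
  1. C ← M → D → B — M:fork[open]; D:chain[open] ⇒ active
At least one path is unblocked, so d-separation fails.

No — C and B are not d-separated given ∅.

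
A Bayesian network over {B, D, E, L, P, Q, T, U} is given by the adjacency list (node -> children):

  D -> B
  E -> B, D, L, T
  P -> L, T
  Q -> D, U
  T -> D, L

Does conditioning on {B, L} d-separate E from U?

No

We examine all 5 paths between E and U:
Path 1: E → T → D ← Q → U
  T is a chain and T is not conditioned on; D is a collider and its descendant B is conditioned on, which opens it; Q is a fork and Q is not conditioned on — no node blocks this path, so it is active.
Path 2: E → L ← T → D ← Q → U
  L is a collider and L is conditioned on, which opens it; T is a fork and T is not conditioned on; D is a collider and its descendant B is conditioned on, which opens it; Q is a fork and Q is not conditioned on — no node blocks this path, so it is active.
Path 3: E → L ← P → T → D ← Q → U
  L is a collider and L is conditioned on, which opens it; P is a fork and P is not conditioned on; T is a chain and T is not conditioned on; D is a collider and its descendant B is conditioned on, which opens it; Q is a fork and Q is not conditioned on — no node blocks this path, so it is active.
Path 4: E → B ← D ← Q → U
  B is a collider and B is conditioned on, which opens it; D is a chain and D is not conditioned on; Q is a fork and Q is not conditioned on — no node blocks this path, so it is active.
Path 5: E → D ← Q → U
  D is a collider and its descendant B is conditioned on, which opens it; Q is a fork and Q is not conditioned on — no node blocks this path, so it is active.
At least one path is unblocked, so d-separation fails.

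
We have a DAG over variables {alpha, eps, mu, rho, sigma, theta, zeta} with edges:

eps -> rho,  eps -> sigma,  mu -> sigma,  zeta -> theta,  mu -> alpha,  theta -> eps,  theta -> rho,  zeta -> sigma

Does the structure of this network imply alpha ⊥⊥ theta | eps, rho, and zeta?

Enumerating the 3 paths from alpha to theta and testing each for blocking by {eps, rho, zeta}:
Path 1: alpha ← mu → sigma ← zeta → theta
  sigma is a collider here and neither sigma nor any of its descendants is conditioned on, so the collider stays closed — the path is blocked at sigma.
Path 2: alpha ← mu → sigma ← eps ← theta
  sigma is a collider here and neither sigma nor any of its descendants is conditioned on, so the collider stays closed — the path is blocked at sigma.
Path 3: alpha ← mu → sigma ← eps → rho ← theta
  sigma is a collider here and neither sigma nor any of its descendants is conditioned on, so the collider stays closed — the path is blocked at sigma.
Since every path is blocked, d-separation holds.

Yes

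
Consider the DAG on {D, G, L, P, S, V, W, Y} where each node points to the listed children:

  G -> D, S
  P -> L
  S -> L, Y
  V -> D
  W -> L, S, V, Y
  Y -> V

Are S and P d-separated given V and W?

There are 6 undirected paths between S and P; checking each against the conditioning set {V, W}:
Path 1: S ← W → L ← P
  W is a fork here and W is conditioned on, so the path is blocked at W.
Path 2: S ← G → D ← V ← W → L ← P
  D is a collider here and neither D nor any of its descendants is conditioned on, so the collider stays closed — the path is blocked at D.
Path 3: S ← G → D ← V ← Y ← W → L ← P
  D is a collider here and neither D nor any of its descendants is conditioned on, so the collider stays closed — the path is blocked at D.
Path 4: S → Y ← W → L ← P
  W is a fork here and W is conditioned on, so the path is blocked at W.
Path 5: S → Y → V ← W → L ← P
  W is a fork here and W is conditioned on, so the path is blocked at W.
Path 6: S → L ← P
  L is a collider here and neither L nor any of its descendants is conditioned on, so the collider stays closed — the path is blocked at L.
All paths are blocked; S ⊥ P | {V, W} holds.

Yes — S and P are d-separated given {V, W}.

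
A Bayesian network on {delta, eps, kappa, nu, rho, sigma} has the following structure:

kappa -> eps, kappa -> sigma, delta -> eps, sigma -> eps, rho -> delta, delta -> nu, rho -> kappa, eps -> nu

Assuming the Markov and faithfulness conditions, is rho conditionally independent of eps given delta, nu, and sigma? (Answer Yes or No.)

No — rho and eps are not d-separated given {delta, nu, sigma}.

Enumerating the 4 paths from rho to eps and testing each for blocking by {delta, nu, sigma}:
  1. rho → kappa → eps — kappa:chain[open] ⇒ active
  2. rho → kappa → sigma → eps — kappa:chain[open]; sigma:chain[blocks] ⇒ blocked
  3. rho → delta → eps — delta:chain[blocks] ⇒ blocked
  4. rho → delta → nu ← eps — delta:chain[blocks]; nu:collider[open] ⇒ blocked
Because an active path exists, rho and eps are not d-separated.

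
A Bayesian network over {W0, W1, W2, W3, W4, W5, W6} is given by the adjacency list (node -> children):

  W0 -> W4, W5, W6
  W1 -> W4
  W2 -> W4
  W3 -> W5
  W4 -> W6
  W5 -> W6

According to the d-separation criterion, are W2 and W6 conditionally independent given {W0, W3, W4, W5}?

Yes

We examine all 3 paths between W2 and W6:
Path 1: W2 → W4 ← W0 → W5 → W6
  W0 is a fork here and W0 is conditioned on, so the path is blocked at W0.
Path 2: W2 → W4 ← W0 → W6
  W0 is a fork here and W0 is conditioned on, so the path is blocked at W0.
Path 3: W2 → W4 → W6
  W4 is a chain here and W4 is conditioned on, so the path is blocked at W4.
All paths are blocked; W2 ⊥ W6 | {W0, W3, W4, W5} holds.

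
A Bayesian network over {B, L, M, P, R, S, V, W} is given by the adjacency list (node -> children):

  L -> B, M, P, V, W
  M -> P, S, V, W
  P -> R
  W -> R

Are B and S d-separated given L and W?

Yes — B and S are d-separated given {L, W}.

There are 6 undirected paths between B and S; checking each against the conditioning set {L, W}:
Path 1: B ← L → P ← M → S
  L is a fork here and L is conditioned on, so the path is blocked at L.
Path 2: B ← L → P → R ← W ← M → S
  L is a fork here and L is conditioned on, so the path is blocked at L.
Path 3: B ← L → V ← M → S
  L is a fork here and L is conditioned on, so the path is blocked at L.
Path 4: B ← L → W ← M → S
  L is a fork here and L is conditioned on, so the path is blocked at L.
Path 5: B ← L → W → R ← P ← M → S
  L is a fork here and L is conditioned on, so the path is blocked at L.
Path 6: B ← L → M → S
  L is a fork here and L is conditioned on, so the path is blocked at L.
Every path is blocked, so B and S are d-separated given {L, W}.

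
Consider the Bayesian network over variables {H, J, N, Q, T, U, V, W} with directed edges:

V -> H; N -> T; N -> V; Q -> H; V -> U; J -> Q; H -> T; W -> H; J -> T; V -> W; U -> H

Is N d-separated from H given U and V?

Enumerating the 5 paths from N to H and testing each for blocking by {U, V}:
Path 1: N → T ← H
  T is a collider here and neither T nor any of its descendants is conditioned on, so the collider stays closed — the path is blocked at T.
Path 2: N → T ← J → Q → H
  T is a collider here and neither T nor any of its descendants is conditioned on, so the collider stays closed — the path is blocked at T.
Path 3: N → V → U → H
  V is a chain here and V is conditioned on, so the path is blocked at V.
Path 4: N → V → H
  V is a chain here and V is conditioned on, so the path is blocked at V.
Path 5: N → V → W → H
  V is a chain here and V is conditioned on, so the path is blocked at V.
Since every path is blocked, d-separation holds.

Yes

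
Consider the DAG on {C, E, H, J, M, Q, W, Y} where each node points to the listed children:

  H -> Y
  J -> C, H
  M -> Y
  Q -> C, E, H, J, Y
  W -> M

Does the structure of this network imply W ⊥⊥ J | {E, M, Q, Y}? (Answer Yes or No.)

Yes

Enumerating the 6 paths from W to J and testing each for blocking by {E, M, Q, Y}:
  1. W → M → Y ← Q → J — M:chain[blocks]; Y:collider[open]; Q:fork[blocks] ⇒ blocked
  2. W → M → Y ← Q → H ← J — M:chain[blocks]; Y:collider[open]; Q:fork[blocks]; H:collider[open] ⇒ blocked
  3. W → M → Y ← Q → C ← J — M:chain[blocks]; Y:collider[open]; Q:fork[blocks]; C:collider[blocks] ⇒ blocked
  4. W → M → Y ← H ← J — M:chain[blocks]; Y:collider[open]; H:chain[open] ⇒ blocked
  5. W → M → Y ← H ← Q → J — M:chain[blocks]; Y:collider[open]; H:chain[open]; Q:fork[blocks] ⇒ blocked
  6. W → M → Y ← H ← Q → C ← J — M:chain[blocks]; Y:collider[open]; H:chain[open]; Q:fork[blocks]; C:collider[blocks] ⇒ blocked
Since every path is blocked, d-separation holds.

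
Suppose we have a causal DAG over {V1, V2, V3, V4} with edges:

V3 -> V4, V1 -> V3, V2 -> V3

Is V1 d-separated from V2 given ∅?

Yes — V1 and V2 are d-separated given ∅.

Only one path connects V1 and V2:
  1. V1 → V3 ← V2 — V3:collider[blocks] ⇒ blocked
All paths are blocked; V1 ⊥ V2 | ∅ holds.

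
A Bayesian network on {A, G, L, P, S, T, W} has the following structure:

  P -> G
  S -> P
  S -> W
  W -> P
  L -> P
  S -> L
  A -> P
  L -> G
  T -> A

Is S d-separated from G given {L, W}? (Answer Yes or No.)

We examine all 6 paths between S and G:
Path 1: S → W → P ← L → G
  W is a chain here and W is conditioned on, so the path is blocked at W.
Path 2: S → W → P → G
  W is a chain here and W is conditioned on, so the path is blocked at W.
Path 3: S → L → P → G
  L is a chain here and L is conditioned on, so the path is blocked at L.
Path 4: S → L → G
  L is a chain here and L is conditioned on, so the path is blocked at L.
Path 5: S → P ← L → G
  P is a collider here and neither P nor any of its descendants is conditioned on, so the collider stays closed — the path is blocked at P.
Path 6: S → P → G
  P is a chain and P is not conditioned on — no node blocks this path, so it is active.
At least one path is unblocked, so d-separation fails.

No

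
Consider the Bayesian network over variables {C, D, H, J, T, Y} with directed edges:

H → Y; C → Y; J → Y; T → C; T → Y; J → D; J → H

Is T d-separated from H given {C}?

Yes — T and H are d-separated given {C}.

Enumerating the 4 paths from T to H and testing each for blocking by {C}:
Path 1: T → C → Y ← H
  C is a chain here and C is conditioned on, so the path is blocked at C.
Path 2: T → C → Y ← J → H
  C is a chain here and C is conditioned on, so the path is blocked at C.
Path 3: T → Y ← H
  Y is a collider here and neither Y nor any of its descendants is conditioned on, so the collider stays closed — the path is blocked at Y.
Path 4: T → Y ← J → H
  Y is a collider here and neither Y nor any of its descendants is conditioned on, so the collider stays closed — the path is blocked at Y.
Every path is blocked, so T and H are d-separated given {C}.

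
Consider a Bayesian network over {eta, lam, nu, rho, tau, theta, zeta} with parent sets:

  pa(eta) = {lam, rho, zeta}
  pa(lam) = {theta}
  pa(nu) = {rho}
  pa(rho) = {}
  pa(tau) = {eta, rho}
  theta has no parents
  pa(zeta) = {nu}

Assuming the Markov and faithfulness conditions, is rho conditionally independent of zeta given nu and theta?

Enumerating the 3 paths from rho to zeta and testing each for blocking by {nu, theta}:
  1. rho → tau ← eta ← zeta — tau:collider[blocks]; eta:chain[open] ⇒ blocked
  2. rho → eta ← zeta — eta:collider[blocks] ⇒ blocked
  3. rho → nu → zeta — nu:chain[blocks] ⇒ blocked
Since every path is blocked, d-separation holds.

Yes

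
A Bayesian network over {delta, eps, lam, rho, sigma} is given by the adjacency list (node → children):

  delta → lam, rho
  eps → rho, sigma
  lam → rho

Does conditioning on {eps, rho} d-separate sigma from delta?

We examine all 2 paths between sigma and delta:
Path 1: sigma ← eps → rho ← lam ← delta
  eps is a fork here and eps is conditioned on, so the path is blocked at eps.
Path 2: sigma ← eps → rho ← delta
  eps is a fork here and eps is conditioned on, so the path is blocked at eps.
All paths are blocked; sigma ⊥ delta | {eps, rho} holds.

Yes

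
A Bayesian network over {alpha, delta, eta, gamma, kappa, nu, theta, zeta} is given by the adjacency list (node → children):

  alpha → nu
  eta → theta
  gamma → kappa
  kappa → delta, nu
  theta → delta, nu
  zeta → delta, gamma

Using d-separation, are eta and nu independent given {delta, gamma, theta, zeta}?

Yes — eta and nu are d-separated given {delta, gamma, theta, zeta}.

We examine all 3 paths between eta and nu:
Path 1: eta → theta → nu
  theta is a chain here and theta is conditioned on, so the path is blocked at theta.
Path 2: eta → theta → delta ← zeta → gamma → kappa → nu
  theta is a chain here and theta is conditioned on, so the path is blocked at theta.
Path 3: eta → theta → delta ← kappa → nu
  theta is a chain here and theta is conditioned on, so the path is blocked at theta.
All paths are blocked; eta ⊥ nu | {delta, gamma, theta, zeta} holds.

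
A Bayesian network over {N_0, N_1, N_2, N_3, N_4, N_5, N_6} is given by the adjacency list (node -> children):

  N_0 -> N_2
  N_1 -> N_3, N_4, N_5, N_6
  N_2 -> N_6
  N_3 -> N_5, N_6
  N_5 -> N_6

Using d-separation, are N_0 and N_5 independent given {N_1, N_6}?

5 paths connect N_0 and N_5; each must be blocked for d-separation to hold:
Path 1: N_0 → N_2 → N_6 ← N_3 ← N_1 → N_5
  N_1 is a fork here and N_1 is conditioned on, so the path is blocked at N_1.
Path 2: N_0 → N_2 → N_6 ← N_3 → N_5
  N_2 is a chain and N_2 is not conditioned on; N_6 is a collider and N_6 is conditioned on, which opens it; N_3 is a fork and N_3 is not conditioned on — no node blocks this path, so it is active.
Path 3: N_0 → N_2 → N_6 ← N_1 → N_3 → N_5
  N_1 is a fork here and N_1 is conditioned on, so the path is blocked at N_1.
Path 4: N_0 → N_2 → N_6 ← N_1 → N_5
  N_1 is a fork here and N_1 is conditioned on, so the path is blocked at N_1.
Path 5: N_0 → N_2 → N_6 ← N_5
  N_2 is a chain and N_2 is not conditioned on; N_6 is a collider and N_6 is conditioned on, which opens it — no node blocks this path, so it is active.
Because an active path exists, N_0 and N_5 are not d-separated.

No — N_0 and N_5 are not d-separated given {N_1, N_6}.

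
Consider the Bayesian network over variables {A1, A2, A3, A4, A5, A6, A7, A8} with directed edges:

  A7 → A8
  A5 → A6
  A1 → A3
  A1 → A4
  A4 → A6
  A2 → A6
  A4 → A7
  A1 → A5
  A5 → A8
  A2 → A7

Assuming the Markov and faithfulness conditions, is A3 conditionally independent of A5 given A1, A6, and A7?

5 paths connect A3 and A5; each must be blocked for d-separation to hold:
  1. A3 ← A1 → A4 → A7 → A8 ← A5 — A1:fork[blocks]; A4:chain[open]; A7:chain[blocks]; A8:collider[blocks] ⇒ blocked
  2. A3 ← A1 → A4 → A7 ← A2 → A6 ← A5 — A1:fork[blocks]; A4:chain[open]; A7:collider[open]; A2:fork[open]; A6:collider[open] ⇒ blocked
  3. A3 ← A1 → A4 → A6 ← A2 → A7 → A8 ← A5 — A1:fork[blocks]; A4:chain[open]; A6:collider[open]; A2:fork[open]; A7:chain[blocks]; A8:collider[blocks] ⇒ blocked
  4. A3 ← A1 → A4 → A6 ← A5 — A1:fork[blocks]; A4:chain[open]; A6:collider[open] ⇒ blocked
  5. A3 ← A1 → A5 — A1:fork[blocks] ⇒ blocked
Since every path is blocked, d-separation holds.

Yes — A3 and A5 are d-separated given {A1, A6, A7}.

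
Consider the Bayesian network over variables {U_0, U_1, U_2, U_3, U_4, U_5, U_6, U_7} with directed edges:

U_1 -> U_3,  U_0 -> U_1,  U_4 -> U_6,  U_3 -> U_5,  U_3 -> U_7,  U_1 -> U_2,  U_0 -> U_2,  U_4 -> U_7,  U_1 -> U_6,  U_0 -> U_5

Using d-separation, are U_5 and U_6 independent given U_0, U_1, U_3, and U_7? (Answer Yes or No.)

There are 6 undirected paths between U_5 and U_6; checking each against the conditioning set {U_0, U_1, U_3, U_7}:
Path 1: U_5 ← U_3 → U_7 ← U_4 → U_6
  U_3 is a fork here and U_3 is conditioned on, so the path is blocked at U_3.
Path 2: U_5 ← U_3 ← U_1 → U_6
  U_3 is a chain here and U_3 is conditioned on, so the path is blocked at U_3.
Path 3: U_5 ← U_0 → U_1 → U_6
  U_0 is a fork here and U_0 is conditioned on, so the path is blocked at U_0.
Path 4: U_5 ← U_0 → U_1 → U_3 → U_7 ← U_4 → U_6
  U_0 is a fork here and U_0 is conditioned on, so the path is blocked at U_0.
Path 5: U_5 ← U_0 → U_2 ← U_1 → U_6
  U_0 is a fork here and U_0 is conditioned on, so the path is blocked at U_0.
Path 6: U_5 ← U_0 → U_2 ← U_1 → U_3 → U_7 ← U_4 → U_6
  U_0 is a fork here and U_0 is conditioned on, so the path is blocked at U_0.
Every path is blocked, so U_5 and U_6 are d-separated given {U_0, U_1, U_3, U_7}.

Yes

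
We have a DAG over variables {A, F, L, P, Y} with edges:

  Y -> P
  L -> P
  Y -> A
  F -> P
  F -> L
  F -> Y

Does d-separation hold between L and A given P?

There are 4 undirected paths between L and A; checking each against the conditioning set {P}:
Path 1: L ← F → P ← Y → A
  F is a fork and F is not conditioned on; P is a collider and P is conditioned on, which opens it; Y is a fork and Y is not conditioned on — no node blocks this path, so it is active.
Path 2: L ← F → Y → A
  F is a fork and F is not conditioned on; Y is a chain and Y is not conditioned on — no node blocks this path, so it is active.
Path 3: L → P ← F → Y → A
  P is a collider and P is conditioned on, which opens it; F is a fork and F is not conditioned on; Y is a chain and Y is not conditioned on — no node blocks this path, so it is active.
Path 4: L → P ← Y → A
  P is a collider and P is conditioned on, which opens it; Y is a fork and Y is not conditioned on — no node blocks this path, so it is active.
At least one path is unblocked, so d-separation fails.

No — L and A are not d-separated given {P}.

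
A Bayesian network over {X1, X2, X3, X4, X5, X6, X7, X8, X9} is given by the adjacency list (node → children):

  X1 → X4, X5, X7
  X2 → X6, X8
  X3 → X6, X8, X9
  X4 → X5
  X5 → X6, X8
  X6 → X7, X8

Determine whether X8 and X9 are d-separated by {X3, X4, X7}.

We examine all 6 paths between X8 and X9:
  1. X8 ← X6 ← X3 → X9 — X6:chain[open]; X3:fork[blocks] ⇒ blocked
  2. X8 ← X2 → X6 ← X3 → X9 — X2:fork[open]; X6:collider[open]; X3:fork[blocks] ⇒ blocked
  3. X8 ← X3 → X9 — X3:fork[blocks] ⇒ blocked
  4. X8 ← X5 → X6 ← X3 → X9 — X5:fork[open]; X6:collider[open]; X3:fork[blocks] ⇒ blocked
  5. X8 ← X5 ← X1 → X7 ← X6 ← X3 → X9 — X5:chain[open]; X1:fork[open]; X7:collider[open]; X6:chain[open]; X3:fork[blocks] ⇒ blocked
  6. X8 ← X5 ← X4 ← X1 → X7 ← X6 ← X3 → X9 — X5:chain[open]; X4:chain[blocks]; X1:fork[open]; X7:collider[open]; X6:chain[open]; X3:fork[blocks] ⇒ blocked
Every path is blocked, so X8 and X9 are d-separated given {X3, X4, X7}.

Yes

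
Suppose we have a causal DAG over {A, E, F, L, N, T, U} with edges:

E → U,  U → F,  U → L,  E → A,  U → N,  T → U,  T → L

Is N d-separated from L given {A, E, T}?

No

Enumerating the 2 paths from N to L and testing each for blocking by {A, E, T}:
  1. N ← U → L — U:fork[open] ⇒ active
  2. N ← U ← T → L — U:chain[open]; T:fork[blocks] ⇒ blocked
Since the path N ← U → L is active, N and L are not d-separated given {A, E, T}.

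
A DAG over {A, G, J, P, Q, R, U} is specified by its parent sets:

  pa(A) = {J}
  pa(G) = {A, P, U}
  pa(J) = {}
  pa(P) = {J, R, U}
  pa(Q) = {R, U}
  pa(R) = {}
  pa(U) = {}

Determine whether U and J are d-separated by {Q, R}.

We examine all 6 paths between U and J:
Path 1: U → P → G ← A ← J
  G is a collider here and neither G nor any of its descendants is conditioned on, so the collider stays closed — the path is blocked at G.
Path 2: U → P ← J
  P is a collider here and neither P nor any of its descendants is conditioned on, so the collider stays closed — the path is blocked at P.
Path 3: U → G ← P ← J
  G is a collider here and neither G nor any of its descendants is conditioned on, so the collider stays closed — the path is blocked at G.
Path 4: U → G ← A ← J
  G is a collider here and neither G nor any of its descendants is conditioned on, so the collider stays closed — the path is blocked at G.
Path 5: U → Q ← R → P → G ← A ← J
  R is a fork here and R is conditioned on, so the path is blocked at R.
Path 6: U → Q ← R → P ← J
  R is a fork here and R is conditioned on, so the path is blocked at R.
All paths are blocked; U ⊥ J | {Q, R} holds.

Yes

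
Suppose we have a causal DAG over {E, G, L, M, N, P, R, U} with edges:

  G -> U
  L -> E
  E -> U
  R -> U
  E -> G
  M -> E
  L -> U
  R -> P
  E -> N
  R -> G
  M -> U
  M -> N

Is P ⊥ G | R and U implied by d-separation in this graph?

Yes

There are 6 undirected paths between P and G; checking each against the conditioning set {R, U}:
  1. P ← R → U ← M → N ← E → G — R:fork[blocks]; U:collider[open]; M:fork[open]; N:collider[blocks]; E:fork[open] ⇒ blocked
  2. P ← R → U ← M → E → G — R:fork[blocks]; U:collider[open]; M:fork[open]; E:chain[open] ⇒ blocked
  3. P ← R → U ← E → G — R:fork[blocks]; U:collider[open]; E:fork[open] ⇒ blocked
  4. P ← R → U ← L → E → G — R:fork[blocks]; U:collider[open]; L:fork[open]; E:chain[open] ⇒ blocked
  5. P ← R → U ← G — R:fork[blocks]; U:collider[open] ⇒ blocked
  6. P ← R → G — R:fork[blocks] ⇒ blocked
Every path is blocked, so P and G are d-separated given {R, U}.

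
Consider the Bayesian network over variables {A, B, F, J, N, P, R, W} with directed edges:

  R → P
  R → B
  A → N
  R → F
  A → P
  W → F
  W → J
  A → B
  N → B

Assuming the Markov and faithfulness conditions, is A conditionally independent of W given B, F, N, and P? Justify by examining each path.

No — A and W are not d-separated given {B, F, N, P}.

We examine all 3 paths between A and W:
  1. A → N → B ← R → F ← W — N:chain[blocks]; B:collider[open]; R:fork[open]; F:collider[open] ⇒ blocked
  2. A → P ← R → F ← W — P:collider[open]; R:fork[open]; F:collider[open] ⇒ active
  3. A → B ← R → F ← W — B:collider[open]; R:fork[open]; F:collider[open] ⇒ active
Since the path A → P ← R → F ← W is active, A and W are not d-separated given {B, F, N, P}.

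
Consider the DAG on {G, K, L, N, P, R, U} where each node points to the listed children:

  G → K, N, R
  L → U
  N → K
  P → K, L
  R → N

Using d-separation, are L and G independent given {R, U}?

Yes — L and G are d-separated given {R, U}.

There are 3 undirected paths between L and G; checking each against the conditioning set {R, U}:
Path 1: L ← P → K ← N ← R ← G
  K is a collider here and neither K nor any of its descendants is conditioned on, so the collider stays closed — the path is blocked at K.
Path 2: L ← P → K ← N ← G
  K is a collider here and neither K nor any of its descendants is conditioned on, so the collider stays closed — the path is blocked at K.
Path 3: L ← P → K ← G
  K is a collider here and neither K nor any of its descendants is conditioned on, so the collider stays closed — the path is blocked at K.
Since every path is blocked, d-separation holds.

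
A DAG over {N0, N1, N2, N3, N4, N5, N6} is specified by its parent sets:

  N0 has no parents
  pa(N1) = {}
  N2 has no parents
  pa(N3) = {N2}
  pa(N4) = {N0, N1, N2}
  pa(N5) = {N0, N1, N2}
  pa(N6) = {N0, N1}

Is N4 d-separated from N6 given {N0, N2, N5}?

No — N4 and N6 are not d-separated given {N0, N2, N5}.

There are 6 undirected paths between N4 and N6; checking each against the conditioning set {N0, N2, N5}:
Path 1: N4 ← N2 → N5 ← N0 → N6
  N2 is a fork here and N2 is conditioned on, so the path is blocked at N2.
Path 2: N4 ← N2 → N5 ← N1 → N6
  N2 is a fork here and N2 is conditioned on, so the path is blocked at N2.
Path 3: N4 ← N0 → N5 ← N1 → N6
  N0 is a fork here and N0 is conditioned on, so the path is blocked at N0.
Path 4: N4 ← N0 → N6
  N0 is a fork here and N0 is conditioned on, so the path is blocked at N0.
Path 5: N4 ← N1 → N5 ← N0 → N6
  N0 is a fork here and N0 is conditioned on, so the path is blocked at N0.
Path 6: N4 ← N1 → N6
  N1 is a fork and N1 is not conditioned on — no node blocks this path, so it is active.
Since the path N4 ← N1 → N6 is active, N4 and N6 are not d-separated given {N0, N2, N5}.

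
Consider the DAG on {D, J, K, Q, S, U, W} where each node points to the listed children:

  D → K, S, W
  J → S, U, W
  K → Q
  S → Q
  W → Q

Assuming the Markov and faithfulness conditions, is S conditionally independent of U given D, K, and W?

No

Enumerating the 5 paths from S to U and testing each for blocking by {D, K, W}:
Path 1: S ← J → U
  J is a fork and J is not conditioned on — no node blocks this path, so it is active.
Path 2: S → Q ← W ← J → U
  Q is a collider here and neither Q nor any of its descendants is conditioned on, so the collider stays closed — the path is blocked at Q.
Path 3: S → Q ← K ← D → W ← J → U
  Q is a collider here and neither Q nor any of its descendants is conditioned on, so the collider stays closed — the path is blocked at Q.
Path 4: S ← D → W ← J → U
  D is a fork here and D is conditioned on, so the path is blocked at D.
Path 5: S ← D → K → Q ← W ← J → U
  D is a fork here and D is conditioned on, so the path is blocked at D.
At least one path is unblocked, so d-separation fails.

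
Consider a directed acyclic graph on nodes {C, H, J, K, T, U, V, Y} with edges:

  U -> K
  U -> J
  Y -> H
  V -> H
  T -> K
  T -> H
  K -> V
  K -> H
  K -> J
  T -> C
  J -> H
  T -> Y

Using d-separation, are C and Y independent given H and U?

No

We examine all 6 paths between C and Y:
Path 1: C ← T → Y
  T is a fork and T is not conditioned on — no node blocks this path, so it is active.
Path 2: C ← T → H ← Y
  T is a fork and T is not conditioned on; H is a collider and H is conditioned on, which opens it — no node blocks this path, so it is active.
Path 3: C ← T → K → V → H ← Y
  T is a fork and T is not conditioned on; K is a chain and K is not conditioned on; V is a chain and V is not conditioned on; H is a collider and H is conditioned on, which opens it — no node blocks this path, so it is active.
Path 4: C ← T → K ← U → J → H ← Y
  U is a fork here and U is conditioned on, so the path is blocked at U.
Path 5: C ← T → K → H ← Y
  T is a fork and T is not conditioned on; K is a chain and K is not conditioned on; H is a collider and H is conditioned on, which opens it — no node blocks this path, so it is active.
Path 6: C ← T → K → J → H ← Y
  T is a fork and T is not conditioned on; K is a chain and K is not conditioned on; J is a chain and J is not conditioned on; H is a collider and H is conditioned on, which opens it — no node blocks this path, so it is active.
Since the path C ← T → Y is active, C and Y are not d-separated given {H, U}.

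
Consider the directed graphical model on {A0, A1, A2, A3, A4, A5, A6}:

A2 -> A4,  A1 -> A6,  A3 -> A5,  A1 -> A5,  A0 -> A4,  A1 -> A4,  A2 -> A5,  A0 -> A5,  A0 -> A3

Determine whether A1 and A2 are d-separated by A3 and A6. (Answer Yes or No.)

Enumerating the 6 paths from A1 to A2 and testing each for blocking by {A3, A6}:
  1. A1 → A5 ← A2 — A5:collider[blocks] ⇒ blocked
  2. A1 → A5 ← A3 ← A0 → A4 ← A2 — A5:collider[blocks]; A3:chain[blocks]; A0:fork[open]; A4:collider[blocks] ⇒ blocked
  3. A1 → A5 ← A0 → A4 ← A2 — A5:collider[blocks]; A0:fork[open]; A4:collider[blocks] ⇒ blocked
  4. A1 → A4 ← A2 — A4:collider[blocks] ⇒ blocked
  5. A1 → A4 ← A0 → A5 ← A2 — A4:collider[blocks]; A0:fork[open]; A5:collider[blocks] ⇒ blocked
  6. A1 → A4 ← A0 → A3 → A5 ← A2 — A4:collider[blocks]; A0:fork[open]; A3:chain[blocks]; A5:collider[blocks] ⇒ blocked
Since every path is blocked, d-separation holds.

Yes — A1 and A2 are d-separated given {A3, A6}.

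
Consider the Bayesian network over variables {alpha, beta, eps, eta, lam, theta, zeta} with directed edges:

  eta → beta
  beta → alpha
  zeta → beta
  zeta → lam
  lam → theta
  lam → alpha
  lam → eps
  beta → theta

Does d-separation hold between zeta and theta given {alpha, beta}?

Enumerating the 4 paths from zeta to theta and testing each for blocking by {alpha, beta}:
  1. zeta → beta → alpha ← lam → theta — beta:chain[blocks]; alpha:collider[open]; lam:fork[open] ⇒ blocked
  2. zeta → beta → theta — beta:chain[blocks] ⇒ blocked
  3. zeta → lam → alpha ← beta → theta — lam:chain[open]; alpha:collider[open]; beta:fork[blocks] ⇒ blocked
  4. zeta → lam → theta — lam:chain[open] ⇒ active
At least one path is unblocked, so d-separation fails.

No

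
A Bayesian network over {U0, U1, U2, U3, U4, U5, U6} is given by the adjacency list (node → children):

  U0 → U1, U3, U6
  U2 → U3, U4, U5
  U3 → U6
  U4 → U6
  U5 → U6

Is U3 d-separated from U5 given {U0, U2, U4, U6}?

No

6 paths connect U3 and U5; each must be blocked for d-separation to hold:
Path 1: U3 → U6 ← U5
  U6 is a collider and U6 is conditioned on, which opens it — no node blocks this path, so it is active.
Path 2: U3 → U6 ← U4 ← U2 → U5
  U4 is a chain here and U4 is conditioned on, so the path is blocked at U4.
Path 3: U3 ← U0 → U6 ← U5
  U0 is a fork here and U0 is conditioned on, so the path is blocked at U0.
Path 4: U3 ← U0 → U6 ← U4 ← U2 → U5
  U0 is a fork here and U0 is conditioned on, so the path is blocked at U0.
Path 5: U3 ← U2 → U5
  U2 is a fork here and U2 is conditioned on, so the path is blocked at U2.
Path 6: U3 ← U2 → U4 → U6 ← U5
  U2 is a fork here and U2 is conditioned on, so the path is blocked at U2.
Since the path U3 → U6 ← U5 is active, U3 and U5 are not d-separated given {U0, U2, U4, U6}.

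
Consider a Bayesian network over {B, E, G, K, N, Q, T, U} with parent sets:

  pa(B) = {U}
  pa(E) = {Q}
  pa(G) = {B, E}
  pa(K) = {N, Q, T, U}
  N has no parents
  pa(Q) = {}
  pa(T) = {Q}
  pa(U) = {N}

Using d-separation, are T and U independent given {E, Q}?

Yes

6 paths connect T and U; each must be blocked for d-separation to hold:
Path 1: T ← Q → E → G ← B ← U
  Q is a fork here and Q is conditioned on, so the path is blocked at Q.
Path 2: T ← Q → K ← N → U
  Q is a fork here and Q is conditioned on, so the path is blocked at Q.
Path 3: T ← Q → K ← U
  Q is a fork here and Q is conditioned on, so the path is blocked at Q.
Path 4: T → K ← N → U
  K is a collider here and neither K nor any of its descendants is conditioned on, so the collider stays closed — the path is blocked at K.
Path 5: T → K ← Q → E → G ← B ← U
  K is a collider here and neither K nor any of its descendants is conditioned on, so the collider stays closed — the path is blocked at K.
Path 6: T → K ← U
  K is a collider here and neither K nor any of its descendants is conditioned on, so the collider stays closed — the path is blocked at K.
Since every path is blocked, d-separation holds.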